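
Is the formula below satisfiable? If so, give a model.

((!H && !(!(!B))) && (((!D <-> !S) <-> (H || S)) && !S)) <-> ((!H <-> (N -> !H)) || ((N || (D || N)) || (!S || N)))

S = True, H = True, B = False, N = False, D = False

  ((!H && !(!(!B))) && (((!D <-> !S) <-> (H || S)) && !S)) <-> ((!H <-> (N -> !H)) || ((N || (D || N)) || (!S || N))) = True
    (!H && !(!(!B))) && (((!D <-> !S) <-> (H || S)) && !S) = False
      !H && !(!(!B)) = False
        !H = False
        !(!(!B)) = True
          !(!B) = False
            !B = True
      ((!D <-> !S) <-> (H || S)) && !S = False
        (!D <-> !S) <-> (H || S) = False
          !D <-> !S = False
            !D = True
            !S = False
          H || S = True
        !S = False
    (!H <-> (N -> !H)) || ((N || (D || N)) || (!S || N)) = False
      !H <-> (N -> !H) = False
        !H = False
        N -> !H = True
          !H = False
      (N || (D || N)) || (!S || N) = False
        N || (D || N) = False
          D || N = False
        !S || N = False
          !S = False
The formula evaluates to True.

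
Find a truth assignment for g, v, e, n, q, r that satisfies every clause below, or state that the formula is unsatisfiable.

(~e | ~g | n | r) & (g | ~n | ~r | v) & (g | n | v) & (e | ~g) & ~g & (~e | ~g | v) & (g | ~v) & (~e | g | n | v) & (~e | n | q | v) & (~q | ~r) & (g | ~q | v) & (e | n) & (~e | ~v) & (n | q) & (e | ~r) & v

No satisfying assignment exists.

Case g = True:
  Clause (~g) is falsified — contradiction.
Case g = False:
  (g | ~v) forces v = False.
  Clause (v) is falsified — contradiction.
Both cases fail, so the formula is unsatisfiable.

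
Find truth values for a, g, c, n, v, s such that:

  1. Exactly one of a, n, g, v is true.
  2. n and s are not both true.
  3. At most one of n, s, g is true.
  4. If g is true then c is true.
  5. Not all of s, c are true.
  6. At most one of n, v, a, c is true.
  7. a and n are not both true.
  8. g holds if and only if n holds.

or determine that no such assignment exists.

a = False, g = False, c = False, n = False, v = True, s = True

  (1) {a, n, g, v}: 1 true — exactly one ✓
  (2) n=F, s=T — not both ✓
  (3) {n, s, g}: 1 true — at most one ✓
  (4) g=F ⇒ c: vacuous ✓
  (5) {s, c}: 1/2 true — not all ✓
  (6) {n, v, a, c}: 1 true — at most one ✓
  (7) a=F, n=F — not both ✓
  (8) g=F, n=F — same ✓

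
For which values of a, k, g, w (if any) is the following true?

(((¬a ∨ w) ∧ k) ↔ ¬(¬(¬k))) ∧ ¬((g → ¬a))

a=T, k=T, g=T, w=F

  ((¬a ∨ w) ∧ k) ↔ ¬(¬(¬k)) = True
    (¬a ∨ w) ∧ k = False
      ¬a ∨ w = False
        ¬a = False
    ¬(¬(¬k)) = False
      ¬(¬k) = True
        ¬k = False
  ¬((g → ¬a)) = True
    g → ¬a = False
      ¬a = False
Both conjuncts True, so the formula holds.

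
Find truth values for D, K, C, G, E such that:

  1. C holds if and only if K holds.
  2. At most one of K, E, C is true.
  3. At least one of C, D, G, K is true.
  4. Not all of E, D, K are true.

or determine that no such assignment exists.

D = False, K = False, C = False, G = True, E = False

  (1) C=F, K=F — same ✓
  (2) {K, E, C}: 0 true — at most one ✓
  (3) {C, D, G, K}: 1 true — at least one ✓
  (4) {E, D, K}: 0/3 true — not all ✓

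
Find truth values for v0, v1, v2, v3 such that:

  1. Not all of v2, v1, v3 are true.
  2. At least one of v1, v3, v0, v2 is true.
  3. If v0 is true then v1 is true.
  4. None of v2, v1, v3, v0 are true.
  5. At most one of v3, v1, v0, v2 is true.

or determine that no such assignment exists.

UNSATISFIABLE

Case v0 = True:
  Constraint (4) is violated (v0=T) — contradiction.
Case v0 = False:
  (4) forces v2 = False.
  (4) forces v1 = False.
  (2) with v1=F, v0=F, v2=F forces v3 = True.
  Constraint (4) is violated (v3=T) — contradiction.
Both cases fail — unsatisfiable.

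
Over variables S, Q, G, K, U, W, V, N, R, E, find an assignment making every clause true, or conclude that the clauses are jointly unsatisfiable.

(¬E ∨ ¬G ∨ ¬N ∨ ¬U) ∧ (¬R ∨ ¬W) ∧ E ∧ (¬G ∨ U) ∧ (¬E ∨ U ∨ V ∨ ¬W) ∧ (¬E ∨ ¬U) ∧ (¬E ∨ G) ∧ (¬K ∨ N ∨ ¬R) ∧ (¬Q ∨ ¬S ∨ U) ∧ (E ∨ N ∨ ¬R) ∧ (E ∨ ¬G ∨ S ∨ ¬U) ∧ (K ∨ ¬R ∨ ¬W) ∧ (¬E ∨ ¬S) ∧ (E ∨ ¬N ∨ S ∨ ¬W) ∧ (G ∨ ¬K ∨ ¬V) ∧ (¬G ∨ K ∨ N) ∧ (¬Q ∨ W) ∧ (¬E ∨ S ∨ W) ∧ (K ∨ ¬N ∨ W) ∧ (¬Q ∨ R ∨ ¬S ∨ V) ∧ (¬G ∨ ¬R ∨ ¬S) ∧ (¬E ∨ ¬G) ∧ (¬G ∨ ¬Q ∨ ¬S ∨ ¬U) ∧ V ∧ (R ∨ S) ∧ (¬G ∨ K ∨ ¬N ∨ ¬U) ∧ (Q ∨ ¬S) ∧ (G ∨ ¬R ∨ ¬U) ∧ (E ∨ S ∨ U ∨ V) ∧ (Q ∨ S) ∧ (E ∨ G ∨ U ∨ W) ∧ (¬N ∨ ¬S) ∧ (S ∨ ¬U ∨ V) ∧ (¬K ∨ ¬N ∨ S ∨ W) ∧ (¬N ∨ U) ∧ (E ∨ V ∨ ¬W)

UNSATISFIABLE

Case G = True:
  (E) forces E = True.
  Clause (¬E ∨ ¬G) is falsified — contradiction.
Case G = False:
  (E) forces E = True.
  Clause (¬E ∨ G) is falsified — contradiction.
Both cases fail, so the formula is unsatisfiable.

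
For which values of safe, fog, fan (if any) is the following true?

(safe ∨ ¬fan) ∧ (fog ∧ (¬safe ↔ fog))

safe=F; fog=T; fan=F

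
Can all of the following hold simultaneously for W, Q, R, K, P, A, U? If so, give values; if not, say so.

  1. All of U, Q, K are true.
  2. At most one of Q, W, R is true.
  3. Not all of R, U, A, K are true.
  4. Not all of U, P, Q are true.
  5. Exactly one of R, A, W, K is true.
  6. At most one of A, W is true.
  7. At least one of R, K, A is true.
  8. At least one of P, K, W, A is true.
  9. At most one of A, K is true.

W = False, Q = True, R = False, K = True, P = False, A = False, U = True

  (1) {U, Q, K}: all 3 true ✓
  (2) {Q, W, R}: 1 true — at most one ✓
  (3) {R, U, A, K}: 2/4 true — not all ✓
  (4) {U, P, Q}: 2/3 true — not all ✓
  (5) {R, A, W, K}: 1 true — exactly one ✓
  (6) {A, W}: 0 true — at most one ✓
  (7) {R, K, A}: 1 true — at least one ✓
  (8) {P, K, W, A}: 1 true — at least one ✓
  (9) {A, K}: 1 true — at most one ✓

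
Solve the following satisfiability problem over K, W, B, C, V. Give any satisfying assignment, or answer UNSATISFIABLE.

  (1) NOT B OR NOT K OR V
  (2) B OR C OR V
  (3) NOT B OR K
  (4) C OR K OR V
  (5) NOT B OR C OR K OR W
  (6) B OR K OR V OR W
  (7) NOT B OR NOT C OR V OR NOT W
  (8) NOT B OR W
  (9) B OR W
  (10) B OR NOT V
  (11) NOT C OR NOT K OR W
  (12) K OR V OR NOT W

K=T; W=T; B=T; C=F; V=T

Try K = False:
  (NOT B OR K) forces B = False.
  (B OR W) forces W = True.
  (B OR NOT V) forces V = False.
  clause (K OR V OR NOT W) is falsified — backtrack.
So K = True.
Set W = True.
Set B = True.
  then (NOT B OR NOT K OR V) forces V = True.
Set C = False.
All clauses satisfied.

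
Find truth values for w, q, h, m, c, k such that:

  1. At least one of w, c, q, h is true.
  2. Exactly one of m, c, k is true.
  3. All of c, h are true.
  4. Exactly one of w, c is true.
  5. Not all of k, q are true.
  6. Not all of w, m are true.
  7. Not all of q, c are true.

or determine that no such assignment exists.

w = False, q = False, h = True, m = False, c = True, k = False

  (1) {w, c, q, h}: 2 true — at least one ✓
  (2) {m, c, k}: 1 true — exactly one ✓
  (3) {c, h}: all 2 true ✓
  (4) {w, c}: 1 true — exactly one ✓
  (5) {k, q}: 0/2 true — not all ✓
  (6) {w, m}: 0/2 true — not all ✓
  (7) {q, c}: 1/2 true — not all ✓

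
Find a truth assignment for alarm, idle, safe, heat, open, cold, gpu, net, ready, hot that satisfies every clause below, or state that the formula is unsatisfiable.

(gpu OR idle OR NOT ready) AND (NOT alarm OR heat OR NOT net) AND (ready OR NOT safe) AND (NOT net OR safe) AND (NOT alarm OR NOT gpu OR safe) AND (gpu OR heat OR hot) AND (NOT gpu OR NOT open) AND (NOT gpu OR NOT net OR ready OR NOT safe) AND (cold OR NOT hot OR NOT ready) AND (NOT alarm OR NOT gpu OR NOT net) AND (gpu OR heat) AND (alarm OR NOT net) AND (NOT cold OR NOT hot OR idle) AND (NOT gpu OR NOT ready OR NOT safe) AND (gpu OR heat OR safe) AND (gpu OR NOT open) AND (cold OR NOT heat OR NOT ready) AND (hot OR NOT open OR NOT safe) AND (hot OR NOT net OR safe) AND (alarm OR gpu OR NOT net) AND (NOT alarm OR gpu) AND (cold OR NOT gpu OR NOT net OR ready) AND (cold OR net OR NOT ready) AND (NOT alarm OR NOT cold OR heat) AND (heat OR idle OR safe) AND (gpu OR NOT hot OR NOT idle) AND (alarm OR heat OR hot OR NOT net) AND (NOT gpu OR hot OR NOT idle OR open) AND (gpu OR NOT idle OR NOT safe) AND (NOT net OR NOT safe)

Try alarm = True:
  (NOT alarm OR gpu) forces gpu = True.
  (NOT alarm OR NOT gpu OR safe) forces safe = True.
  (ready OR NOT safe) forces ready = True.
  clause (NOT gpu OR NOT ready OR NOT safe) is falsified — backtrack.
So alarm = False.
  then (alarm OR NOT net) forces net = False.
Set idle = True.
Try safe = True:
  (ready OR NOT safe) forces ready = True.
  (NOT gpu OR NOT ready OR NOT safe) forces gpu = False.
  clause (gpu OR NOT idle OR NOT safe) is falsified — backtrack.
So safe = False.
Set heat = True.
Set open = False.
Set cold = True.
Set gpu = True.
  then (NOT gpu OR hot OR NOT idle OR open) forces hot = True.
Set ready = True.
All clauses satisfied.

alarm: False; idle: True; safe: False; heat: True; open: False; cold: True; gpu: True; net: False; ready: True; hot: True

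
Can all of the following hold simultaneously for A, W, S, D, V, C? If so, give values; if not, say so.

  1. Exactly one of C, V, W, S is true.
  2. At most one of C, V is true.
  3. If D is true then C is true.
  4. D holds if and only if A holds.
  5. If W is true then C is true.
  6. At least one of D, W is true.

A = True, W = False, S = False, D = True, V = False, C = True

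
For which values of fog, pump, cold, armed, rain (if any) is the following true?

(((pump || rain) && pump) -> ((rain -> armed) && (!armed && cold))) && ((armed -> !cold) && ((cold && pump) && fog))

fog: True; pump: True; cold: True; armed: False; rain: False

  ((pump || rain) && pump) -> ((rain -> armed) && (!armed && cold)) = True
    (pump || rain) && pump = True
      pump || rain = True
    (rain -> armed) && (!armed && cold) = True
      rain -> armed = True
      !armed && cold = True
        !armed = True
  (armed -> !cold) && ((cold && pump) && fog) = True
    armed -> !cold = True
      !cold = False
    (cold && pump) && fog = True
      cold && pump = True
Both conjuncts True, so the formula holds.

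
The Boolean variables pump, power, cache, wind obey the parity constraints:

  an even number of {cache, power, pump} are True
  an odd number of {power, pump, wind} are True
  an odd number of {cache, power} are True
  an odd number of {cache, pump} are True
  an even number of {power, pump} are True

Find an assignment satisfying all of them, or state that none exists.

pump=T; power=T; cache=F; wind=T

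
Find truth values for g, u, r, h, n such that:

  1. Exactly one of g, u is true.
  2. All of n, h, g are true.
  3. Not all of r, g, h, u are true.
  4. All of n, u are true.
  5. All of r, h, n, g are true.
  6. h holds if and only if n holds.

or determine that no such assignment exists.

Case g = True:
  (1) with g=T forces u = False.
  Constraint (4) is violated (u=F) — contradiction.
Case g = False:
  Constraint (2) is violated (g=F) — contradiction.
Both cases fail — unsatisfiable.

The formula is unsatisfiable.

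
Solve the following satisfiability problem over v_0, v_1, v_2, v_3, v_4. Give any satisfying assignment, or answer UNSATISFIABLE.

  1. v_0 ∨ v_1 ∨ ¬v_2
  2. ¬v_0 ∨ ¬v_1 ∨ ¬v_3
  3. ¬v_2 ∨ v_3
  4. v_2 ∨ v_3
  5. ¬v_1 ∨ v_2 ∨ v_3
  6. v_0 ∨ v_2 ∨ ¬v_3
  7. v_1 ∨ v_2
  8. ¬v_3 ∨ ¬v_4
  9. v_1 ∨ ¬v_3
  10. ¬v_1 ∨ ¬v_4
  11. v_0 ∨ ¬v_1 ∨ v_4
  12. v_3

Case v_3 = True:
  (¬v_3 ∨ ¬v_4) forces v_4 = False.
  (v_1 ∨ ¬v_3) forces v_1 = True.
  (¬v_0 ∨ ¬v_1 ∨ ¬v_3) forces v_0 = False.
  Clause (v_0 ∨ ¬v_1 ∨ v_4) is falsified — contradiction.
Case v_3 = False:
  Clause (v_3) is falsified — contradiction.
Both cases fail, so the formula is unsatisfiable.

The formula is unsatisfiable.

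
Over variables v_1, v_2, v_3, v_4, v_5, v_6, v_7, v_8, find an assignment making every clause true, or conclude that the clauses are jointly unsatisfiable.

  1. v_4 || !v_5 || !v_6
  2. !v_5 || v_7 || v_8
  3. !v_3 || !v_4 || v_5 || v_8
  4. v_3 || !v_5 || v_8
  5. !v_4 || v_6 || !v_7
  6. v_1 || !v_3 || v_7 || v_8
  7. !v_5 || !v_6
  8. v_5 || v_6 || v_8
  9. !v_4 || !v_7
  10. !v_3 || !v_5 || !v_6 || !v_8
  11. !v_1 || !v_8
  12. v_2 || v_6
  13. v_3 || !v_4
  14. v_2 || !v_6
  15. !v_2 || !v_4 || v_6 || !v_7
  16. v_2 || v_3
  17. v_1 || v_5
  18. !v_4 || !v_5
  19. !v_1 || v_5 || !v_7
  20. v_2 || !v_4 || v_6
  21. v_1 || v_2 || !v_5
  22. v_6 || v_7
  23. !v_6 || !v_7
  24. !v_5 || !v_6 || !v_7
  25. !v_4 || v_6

Set v_1 = False.
  then (v_1 || v_5) forces v_5 = True.
  then (!v_4 || !v_5) forces v_4 = False.
  then (v_1 || v_2 || !v_5) forces v_2 = True.
  then (v_4 || !v_5 || !v_6) forces v_6 = False.
  then (v_6 || v_7) forces v_7 = True.
Set v_3 = True.
Set v_8 = False.
All clauses satisfied.

v_1 = False, v_2 = True, v_3 = True, v_4 = False, v_5 = True, v_6 = False, v_7 = True, v_8 = False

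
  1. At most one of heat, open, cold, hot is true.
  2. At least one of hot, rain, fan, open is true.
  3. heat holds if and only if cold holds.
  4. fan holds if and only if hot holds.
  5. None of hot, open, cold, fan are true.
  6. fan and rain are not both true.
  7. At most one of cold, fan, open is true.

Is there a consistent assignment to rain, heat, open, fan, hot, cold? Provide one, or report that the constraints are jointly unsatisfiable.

rain = True, heat = False, open = False, fan = False, hot = False, cold = False

  (1) {heat, open, cold, hot}: 0 true — at most one ✓
  (2) {hot, rain, fan, open}: 1 true — at least one ✓
  (3) heat=F, cold=F — same ✓
  (4) fan=F, hot=F — same ✓
  (5) {hot, open, cold, fan}: 0 true — none ✓
  (6) fan=F, rain=T — not both ✓
  (7) {cold, fan, open}: 0 true — at most one ✓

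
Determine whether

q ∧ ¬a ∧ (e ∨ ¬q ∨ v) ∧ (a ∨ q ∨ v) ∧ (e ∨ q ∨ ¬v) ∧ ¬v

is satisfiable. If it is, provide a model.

e = True; a = False; q = True; v = False

Unit clause (q) forces q = True.
Unit clause (¬a) forces a = False.
Unit clause (¬v) forces v = False.
In (e ∨ ¬q ∨ v) only e is left, so e = True.
Check each clause:
  (q): q holds.
  (¬a): ¬a holds.
  (e ∨ ¬q ∨ v): e holds.
  (a ∨ q ∨ v): q holds.
  (e ∨ q ∨ ¬v): e holds.
  (¬v): ¬v holds.
All clauses satisfied.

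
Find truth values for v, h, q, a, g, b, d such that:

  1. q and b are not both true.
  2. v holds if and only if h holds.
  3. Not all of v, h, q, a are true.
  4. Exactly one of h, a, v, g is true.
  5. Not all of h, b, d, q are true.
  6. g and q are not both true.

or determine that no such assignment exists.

v = False, h = False, q = False, a = False, g = True, b = True, d = False

  (1) q=F, b=T — not both ✓
  (2) v=F, h=F — same ✓
  (3) {v, h, q, a}: 0/4 true — not all ✓
  (4) {h, a, v, g}: 1 true — exactly one ✓
  (5) {h, b, d, q}: 1/4 true — not all ✓
  (6) g=T, q=F — not both ✓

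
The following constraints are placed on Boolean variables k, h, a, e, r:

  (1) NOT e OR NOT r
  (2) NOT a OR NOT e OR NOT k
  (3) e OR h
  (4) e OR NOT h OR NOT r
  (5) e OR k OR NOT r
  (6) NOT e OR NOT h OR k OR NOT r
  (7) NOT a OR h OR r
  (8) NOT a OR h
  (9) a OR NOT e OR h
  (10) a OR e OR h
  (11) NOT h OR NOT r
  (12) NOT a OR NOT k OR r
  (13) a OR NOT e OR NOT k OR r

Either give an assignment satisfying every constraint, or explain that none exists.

k = False; h = True; a = True; e = False; r = False

Set k = False.
Try h = False:
  (e OR h) forces e = True.
  (NOT e OR NOT r) forces r = False.
  (NOT a OR h OR r) forces a = False.
  clause (a OR NOT e OR h) is falsified — backtrack.
So h = True.
  then (NOT h OR NOT r) forces r = False.
Set a = True.
Set e = False.
All clauses satisfied.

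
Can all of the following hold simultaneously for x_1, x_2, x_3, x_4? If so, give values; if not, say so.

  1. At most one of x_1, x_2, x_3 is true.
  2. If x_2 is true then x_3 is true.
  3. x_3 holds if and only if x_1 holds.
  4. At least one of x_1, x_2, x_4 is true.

x_1: False; x_2: False; x_3: False; x_4: True

  (1) {x_1, x_2, x_3}: 0 true — at most one ✓
  (2) x_2=F ⇒ x_3: vacuous ✓
  (3) x_3=F, x_1=F — same ✓
  (4) {x_1, x_2, x_4}: 1 true — at least one ✓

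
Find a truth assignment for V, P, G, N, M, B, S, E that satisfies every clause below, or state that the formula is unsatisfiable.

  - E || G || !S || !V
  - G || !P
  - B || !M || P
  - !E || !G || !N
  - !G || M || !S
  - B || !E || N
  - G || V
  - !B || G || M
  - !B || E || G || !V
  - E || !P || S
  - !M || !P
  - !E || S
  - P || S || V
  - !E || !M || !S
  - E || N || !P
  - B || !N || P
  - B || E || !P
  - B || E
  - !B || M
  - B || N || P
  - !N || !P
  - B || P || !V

Set V = True.
Try P = True:
  (G || !P) forces G = True.
  (!M || !P) forces M = False.
  (!G || M || !S) forces S = False.
  (E || !P || S) forces E = True.
  clause (!E || S) is falsified — backtrack.
So P = False.
  then (B || P || !V) forces B = True.
  then (!B || M) forces M = True.
Set G = True.
Set N = False.
Set S = True.
  then (!E || !M || !S) forces E = False.
All clauses satisfied.

V=T; P=F; G=T; N=F; M=T; B=T; S=T; E=F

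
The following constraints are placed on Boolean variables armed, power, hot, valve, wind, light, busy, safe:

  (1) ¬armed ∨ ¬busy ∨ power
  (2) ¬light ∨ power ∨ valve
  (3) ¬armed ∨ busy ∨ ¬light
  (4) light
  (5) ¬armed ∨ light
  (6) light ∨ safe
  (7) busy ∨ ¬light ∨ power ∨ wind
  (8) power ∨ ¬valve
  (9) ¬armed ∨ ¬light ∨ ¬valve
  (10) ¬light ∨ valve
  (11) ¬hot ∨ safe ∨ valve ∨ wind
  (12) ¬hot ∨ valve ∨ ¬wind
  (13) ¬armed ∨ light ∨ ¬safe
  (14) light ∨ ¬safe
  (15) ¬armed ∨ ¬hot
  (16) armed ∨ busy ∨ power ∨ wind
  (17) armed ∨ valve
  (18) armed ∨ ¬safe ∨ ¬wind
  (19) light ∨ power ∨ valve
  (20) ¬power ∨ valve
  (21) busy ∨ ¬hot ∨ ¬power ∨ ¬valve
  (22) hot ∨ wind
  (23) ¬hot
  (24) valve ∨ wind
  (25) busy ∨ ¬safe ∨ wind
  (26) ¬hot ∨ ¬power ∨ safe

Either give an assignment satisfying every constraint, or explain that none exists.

Unit clause (light) forces light = True.
In (¬light ∨ valve) only valve is left, so valve = True.
Unit clause (¬hot) forces hot = False.
In (power ∨ ¬valve) only power is left, so power = True.
In (¬armed ∨ ¬light ∨ ¬valve) only ¬armed is left, so armed = False.
In (hot ∨ wind) only wind is left, so wind = True.
In (armed ∨ ¬safe ∨ ¬wind) only ¬safe is left, so safe = False.
Set busy = True.
All clauses satisfied.

armed = False; power = True; hot = False; valve = True; wind = True; light = True; busy = True; safe = False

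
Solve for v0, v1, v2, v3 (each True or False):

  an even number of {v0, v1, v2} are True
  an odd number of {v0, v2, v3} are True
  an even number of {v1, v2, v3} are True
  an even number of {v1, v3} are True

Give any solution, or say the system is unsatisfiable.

Unsatisfiable — no assignment works.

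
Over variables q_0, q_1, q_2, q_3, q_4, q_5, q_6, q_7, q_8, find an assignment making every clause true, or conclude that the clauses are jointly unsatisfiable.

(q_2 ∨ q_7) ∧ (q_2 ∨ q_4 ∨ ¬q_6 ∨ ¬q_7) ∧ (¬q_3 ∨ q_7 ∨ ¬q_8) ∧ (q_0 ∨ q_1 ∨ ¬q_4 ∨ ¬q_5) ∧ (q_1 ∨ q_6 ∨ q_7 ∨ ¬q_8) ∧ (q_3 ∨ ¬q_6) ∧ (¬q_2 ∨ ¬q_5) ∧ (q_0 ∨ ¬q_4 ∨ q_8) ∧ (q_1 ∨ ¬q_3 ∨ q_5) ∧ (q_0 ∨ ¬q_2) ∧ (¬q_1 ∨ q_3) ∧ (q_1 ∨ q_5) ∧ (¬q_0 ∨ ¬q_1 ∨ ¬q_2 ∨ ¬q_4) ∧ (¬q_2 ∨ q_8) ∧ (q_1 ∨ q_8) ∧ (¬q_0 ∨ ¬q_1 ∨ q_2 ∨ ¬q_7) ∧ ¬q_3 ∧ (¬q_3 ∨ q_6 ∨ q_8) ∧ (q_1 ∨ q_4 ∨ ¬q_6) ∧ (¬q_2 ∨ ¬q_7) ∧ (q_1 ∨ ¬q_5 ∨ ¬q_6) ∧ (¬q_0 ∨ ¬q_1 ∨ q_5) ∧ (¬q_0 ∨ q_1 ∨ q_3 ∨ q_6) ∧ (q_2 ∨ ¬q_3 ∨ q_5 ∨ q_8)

q_0 = False, q_1 = False, q_2 = False, q_3 = False, q_4 = False, q_5 = True, q_6 = False, q_7 = True, q_8 = True

Unit clause (¬q_3) forces q_3 = False.
In (q_3 ∨ ¬q_6) only ¬q_6 is left, so q_6 = False.
In (¬q_1 ∨ q_3) only ¬q_1 is left, so q_1 = False.
In (q_1 ∨ q_5) only q_5 is left, so q_5 = True.
In (q_1 ∨ q_8) only q_8 is left, so q_8 = True.
In (¬q_0 ∨ q_1 ∨ q_3 ∨ q_6) only ¬q_0 is left, so q_0 = False.
In (q_0 ∨ q_1 ∨ ¬q_4 ∨ ¬q_5) only ¬q_4 is left, so q_4 = False.
In (q_1 ∨ q_6 ∨ q_7 ∨ ¬q_8) only q_7 is left, so q_7 = True.
In (¬q_2 ∨ ¬q_5) only ¬q_2 is left, so q_2 = False.
All clauses satisfied.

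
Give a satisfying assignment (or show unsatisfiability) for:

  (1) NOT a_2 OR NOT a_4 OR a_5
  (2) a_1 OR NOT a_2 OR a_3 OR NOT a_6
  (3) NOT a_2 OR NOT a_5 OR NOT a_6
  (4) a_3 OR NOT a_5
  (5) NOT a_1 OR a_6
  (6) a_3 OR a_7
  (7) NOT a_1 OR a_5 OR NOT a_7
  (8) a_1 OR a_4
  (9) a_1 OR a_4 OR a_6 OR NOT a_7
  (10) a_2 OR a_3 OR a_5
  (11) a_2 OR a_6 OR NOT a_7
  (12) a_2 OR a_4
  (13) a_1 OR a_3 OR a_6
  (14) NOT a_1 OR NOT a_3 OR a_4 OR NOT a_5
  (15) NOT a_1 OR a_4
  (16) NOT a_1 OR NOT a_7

a_1 = False, a_2 = True, a_3 = True, a_4 = True, a_5 = True, a_6 = False, a_7 = False

Set a_1 = False.
  then (a_1 OR a_4) forces a_4 = True.
Set a_2 = True.
  then (NOT a_2 OR NOT a_4 OR a_5) forces a_5 = True.
  then (NOT a_2 OR NOT a_5 OR NOT a_6) forces a_6 = False.
  then (a_3 OR NOT a_5) forces a_3 = True.
Set a_7 = False.
All clauses satisfied.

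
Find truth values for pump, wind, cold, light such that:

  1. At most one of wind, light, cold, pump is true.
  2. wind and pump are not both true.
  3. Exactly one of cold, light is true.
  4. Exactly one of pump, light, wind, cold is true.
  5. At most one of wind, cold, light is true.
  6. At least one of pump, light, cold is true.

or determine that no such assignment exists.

pump=F, wind=F, cold=F, light=T

  (1) {wind, light, cold, pump}: 1 true — at most one ✓
  (2) wind=F, pump=F — not both ✓
  (3) {cold, light}: 1 true — exactly one ✓
  (4) {pump, light, wind, cold}: 1 true — exactly one ✓
  (5) {wind, cold, light}: 1 true — at most one ✓
  (6) {pump, light, cold}: 1 true — at least one ✓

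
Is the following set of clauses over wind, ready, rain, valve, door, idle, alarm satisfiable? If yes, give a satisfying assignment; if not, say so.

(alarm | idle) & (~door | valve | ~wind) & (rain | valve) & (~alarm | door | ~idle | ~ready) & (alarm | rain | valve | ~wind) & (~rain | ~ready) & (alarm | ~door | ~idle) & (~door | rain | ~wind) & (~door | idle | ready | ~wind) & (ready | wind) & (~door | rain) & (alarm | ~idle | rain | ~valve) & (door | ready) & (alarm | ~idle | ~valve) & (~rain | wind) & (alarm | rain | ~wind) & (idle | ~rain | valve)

Set wind = True.
Set ready = False.
  then (door | ready) forces door = True.
  then (~door | valve | ~wind) forces valve = True.
  then (~door | rain | ~wind) forces rain = True.
  then (~door | idle | ready | ~wind) forces idle = True.
  then (alarm | ~idle | ~valve) forces alarm = True.
All clauses satisfied.

wind: True, ready: False, rain: True, valve: True, door: True, idle: True, alarm: True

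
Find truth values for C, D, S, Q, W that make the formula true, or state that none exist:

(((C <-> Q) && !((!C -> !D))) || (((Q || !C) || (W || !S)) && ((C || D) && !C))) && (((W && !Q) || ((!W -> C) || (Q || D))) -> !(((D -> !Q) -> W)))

C: False, D: True, S: True, Q: False, W: False

  ((C <-> Q) && !((!C -> !D))) || (((Q || !C) || (W || !S)) && ((C || D) && !C)) = True
    (C <-> Q) && !((!C -> !D)) = True
      C <-> Q = True
      !((!C -> !D)) = True
        !C -> !D = False
          !C = True
          !D = False
    ((Q || !C) || (W || !S)) && ((C || D) && !C) = True
      (Q || !C) || (W || !S) = True
        Q || !C = True
          !C = True
        W || !S = False
          !S = False
      (C || D) && !C = True
        C || D = True
        !C = True
  ((W && !Q) || ((!W -> C) || (Q || D))) -> !(((D -> !Q) -> W)) = True
    (W && !Q) || ((!W -> C) || (Q || D)) = True
      W && !Q = False
        !Q = True
      (!W -> C) || (Q || D) = True
        !W -> C = False
          !W = True
        Q || D = True
    !(((D -> !Q) -> W)) = True
      (D -> !Q) -> W = False
        D -> !Q = True
          !Q = True
Both conjuncts True, so the formula holds.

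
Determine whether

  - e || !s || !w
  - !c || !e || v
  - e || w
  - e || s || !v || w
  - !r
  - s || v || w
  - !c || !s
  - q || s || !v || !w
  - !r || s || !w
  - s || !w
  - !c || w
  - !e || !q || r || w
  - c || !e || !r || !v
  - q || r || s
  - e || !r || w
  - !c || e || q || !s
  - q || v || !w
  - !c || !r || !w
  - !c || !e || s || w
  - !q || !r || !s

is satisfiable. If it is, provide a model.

Unit clause (!r) forces r = False.
Try c = True:
  (!c || !s) forces s = False.
  (s || !w) forces w = False.
  clause (!c || w) is falsified — backtrack.
So c = False.
Set v = False.
Set w = False.
  then (e || w) forces e = True.
  then (s || v || w) forces s = True.
  then (!e || !q || r || w) forces q = False.
All clauses satisfied.

r = False, c = False, v = False, w = False, e = True, q = False, s = True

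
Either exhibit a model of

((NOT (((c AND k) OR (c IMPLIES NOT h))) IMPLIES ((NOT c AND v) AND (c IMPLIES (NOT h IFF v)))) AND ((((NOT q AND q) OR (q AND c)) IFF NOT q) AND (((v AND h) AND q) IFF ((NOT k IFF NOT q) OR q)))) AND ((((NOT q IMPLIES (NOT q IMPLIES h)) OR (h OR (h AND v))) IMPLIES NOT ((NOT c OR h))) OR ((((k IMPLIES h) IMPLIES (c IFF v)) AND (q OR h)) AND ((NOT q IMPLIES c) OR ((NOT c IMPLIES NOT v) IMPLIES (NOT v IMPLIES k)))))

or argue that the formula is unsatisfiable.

Case q = True: the formula simplifies to ((NOT (((c AND k) OR (c IMPLIES NOT h))) IMPLIES ((NOT c AND v) AND (c IMPLIES (NOT h IFF v)))) AND (NOT c AND (v AND h))) AND (NOT ((NOT c OR h)) OR ((k IMPLIES h) IMPLIES (c IFF v))).
  c = True: the conjunct NOT c is False.
  c = False: simplifies to (v AND h) AND ((k IMPLIES h) IMPLIES NOT v).
    h = True: simplifies to v AND NOT v.
      v = True: the conjunct NOT v is False.
      v = False: the conjunct v is False.
    h = False: the conjunct h is False.
Case q = False: the conjunct ((NOT q AND q) OR (q AND c)) IFF NOT q becomes (False OR False) IFF NOT False = False.
Both cases fail — unsatisfiable.

No satisfying assignment exists.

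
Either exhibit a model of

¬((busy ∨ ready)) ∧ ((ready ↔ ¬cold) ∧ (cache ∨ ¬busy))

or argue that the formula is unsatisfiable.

busy = False; cold = True; ready = False; cache = False

  ¬((busy ∨ ready)) = True
    busy ∨ ready = False
  (ready ↔ ¬cold) ∧ (cache ∨ ¬busy) = True
    ready ↔ ¬cold = True
      ¬cold = False
    cache ∨ ¬busy = True
      ¬busy = True
Both conjuncts True, so the formula holds.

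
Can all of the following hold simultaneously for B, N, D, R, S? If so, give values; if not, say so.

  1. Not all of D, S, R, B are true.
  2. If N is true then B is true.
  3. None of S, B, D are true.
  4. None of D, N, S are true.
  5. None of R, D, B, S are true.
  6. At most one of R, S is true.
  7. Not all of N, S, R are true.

B: False; N: False; D: False; R: False; S: False

  (1) {D, S, R, B}: 0/4 true — not all ✓
  (2) N=F ⇒ B: vacuous ✓
  (3) {S, B, D}: 0 true — none ✓
  (4) {D, N, S}: 0 true — none ✓
  (5) {R, D, B, S}: 0 true — none ✓
  (6) {R, S}: 0 true — at most one ✓
  (7) {N, S, R}: 0/3 true — not all ✓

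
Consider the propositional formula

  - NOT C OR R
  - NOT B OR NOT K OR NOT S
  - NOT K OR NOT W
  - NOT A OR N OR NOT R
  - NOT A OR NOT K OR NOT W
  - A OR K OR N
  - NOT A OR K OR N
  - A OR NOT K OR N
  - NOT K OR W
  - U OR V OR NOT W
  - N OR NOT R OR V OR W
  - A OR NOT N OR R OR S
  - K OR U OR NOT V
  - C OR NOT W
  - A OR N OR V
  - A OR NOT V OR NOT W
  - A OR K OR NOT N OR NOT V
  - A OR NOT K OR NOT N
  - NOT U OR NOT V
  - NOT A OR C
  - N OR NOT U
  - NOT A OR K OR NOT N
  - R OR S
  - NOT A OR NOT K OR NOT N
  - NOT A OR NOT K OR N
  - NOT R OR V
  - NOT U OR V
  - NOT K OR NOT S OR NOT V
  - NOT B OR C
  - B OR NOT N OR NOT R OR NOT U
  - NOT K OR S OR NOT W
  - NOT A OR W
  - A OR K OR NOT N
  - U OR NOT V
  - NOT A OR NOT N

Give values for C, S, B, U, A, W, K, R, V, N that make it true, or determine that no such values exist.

No satisfying assignment exists.

Case C = True:
  (NOT C OR R) forces R = True.
  (NOT R OR V) forces V = True.
  (NOT U OR NOT V) forces U = False.
  Clause (U OR NOT V) is falsified — contradiction.
Case C = False:
  (C OR NOT W) forces W = False.
  (NOT K OR W) forces K = False.
  (NOT A OR C) forces A = False.
  (A OR K OR N) forces N = True.
  Clause (A OR K OR NOT N) is falsified — contradiction.
Both cases fail, so the formula is unsatisfiable.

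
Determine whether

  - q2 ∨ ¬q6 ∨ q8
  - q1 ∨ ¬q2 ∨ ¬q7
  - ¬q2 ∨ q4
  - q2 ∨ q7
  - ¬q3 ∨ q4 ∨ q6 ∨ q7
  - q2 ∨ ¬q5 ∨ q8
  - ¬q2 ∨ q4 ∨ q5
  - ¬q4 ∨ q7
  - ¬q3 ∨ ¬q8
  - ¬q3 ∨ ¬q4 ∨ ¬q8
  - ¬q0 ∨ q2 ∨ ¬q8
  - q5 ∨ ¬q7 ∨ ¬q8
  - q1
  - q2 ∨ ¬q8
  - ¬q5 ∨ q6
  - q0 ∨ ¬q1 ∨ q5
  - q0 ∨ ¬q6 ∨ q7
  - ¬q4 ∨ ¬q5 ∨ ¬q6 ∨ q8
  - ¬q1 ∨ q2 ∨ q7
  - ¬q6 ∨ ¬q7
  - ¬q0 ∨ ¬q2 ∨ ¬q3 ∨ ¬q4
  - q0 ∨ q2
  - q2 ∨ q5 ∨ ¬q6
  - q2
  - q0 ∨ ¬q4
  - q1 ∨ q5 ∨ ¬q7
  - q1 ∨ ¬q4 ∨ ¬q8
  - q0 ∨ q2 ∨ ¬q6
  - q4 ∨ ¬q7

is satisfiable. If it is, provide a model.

Unit clause (q1) forces q1 = True.
Unit clause (q2) forces q2 = True.
In (¬q2 ∨ q4) only q4 is left, so q4 = True.
In (¬q4 ∨ q7) only q7 is left, so q7 = True.
In (¬q6 ∨ ¬q7) only ¬q6 is left, so q6 = False.
In (q0 ∨ ¬q4) only q0 is left, so q0 = True.
In (¬q5 ∨ q6) only ¬q5 is left, so q5 = False.
In (¬q0 ∨ ¬q2 ∨ ¬q3 ∨ ¬q4) only ¬q3 is left, so q3 = False.
In (q5 ∨ ¬q7 ∨ ¬q8) only ¬q8 is left, so q8 = False.
All clauses satisfied.

q0=T; q1=T; q2=T; q3=F; q4=T; q5=F; q6=F; q7=T; q8=F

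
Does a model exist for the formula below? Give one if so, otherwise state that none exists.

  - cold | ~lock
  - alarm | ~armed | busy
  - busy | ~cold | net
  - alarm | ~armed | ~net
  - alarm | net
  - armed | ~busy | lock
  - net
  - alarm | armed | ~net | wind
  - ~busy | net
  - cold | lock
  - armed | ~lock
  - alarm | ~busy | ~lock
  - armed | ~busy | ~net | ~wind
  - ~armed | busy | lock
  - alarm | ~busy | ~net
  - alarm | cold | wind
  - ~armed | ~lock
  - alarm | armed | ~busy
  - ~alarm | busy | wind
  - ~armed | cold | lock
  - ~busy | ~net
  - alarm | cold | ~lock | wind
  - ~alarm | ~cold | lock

Unit clause (net) forces net = True.
In (~busy | ~net) only ~busy is left, so busy = False.
Try lock = True:
  (cold | ~lock) forces cold = True.
  (armed | ~lock) forces armed = True.
  clause (~armed | ~lock) is falsified — backtrack.
So lock = False.
  then (cold | lock) forces cold = True.
  then (~armed | busy | lock) forces armed = False.
  then (~alarm | ~cold | lock) forces alarm = False.
  then (alarm | armed | ~net | wind) forces wind = True.
All clauses satisfied.

lock = False, busy = False, wind = True, cold = True, alarm = False, armed = False, net = True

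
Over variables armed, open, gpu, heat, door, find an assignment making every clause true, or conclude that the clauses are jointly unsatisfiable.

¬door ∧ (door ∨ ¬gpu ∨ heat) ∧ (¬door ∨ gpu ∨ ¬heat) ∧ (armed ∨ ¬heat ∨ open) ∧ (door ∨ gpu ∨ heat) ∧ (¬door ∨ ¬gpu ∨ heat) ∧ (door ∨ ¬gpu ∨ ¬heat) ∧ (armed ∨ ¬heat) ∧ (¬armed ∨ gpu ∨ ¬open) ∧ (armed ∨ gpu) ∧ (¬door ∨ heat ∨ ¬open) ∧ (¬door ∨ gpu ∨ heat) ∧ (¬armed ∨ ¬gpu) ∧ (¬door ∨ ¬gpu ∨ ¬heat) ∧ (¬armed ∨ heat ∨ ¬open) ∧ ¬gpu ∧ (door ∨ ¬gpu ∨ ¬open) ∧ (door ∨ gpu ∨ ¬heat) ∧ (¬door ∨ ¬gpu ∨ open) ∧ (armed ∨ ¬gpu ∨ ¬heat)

UNSATISFIABLE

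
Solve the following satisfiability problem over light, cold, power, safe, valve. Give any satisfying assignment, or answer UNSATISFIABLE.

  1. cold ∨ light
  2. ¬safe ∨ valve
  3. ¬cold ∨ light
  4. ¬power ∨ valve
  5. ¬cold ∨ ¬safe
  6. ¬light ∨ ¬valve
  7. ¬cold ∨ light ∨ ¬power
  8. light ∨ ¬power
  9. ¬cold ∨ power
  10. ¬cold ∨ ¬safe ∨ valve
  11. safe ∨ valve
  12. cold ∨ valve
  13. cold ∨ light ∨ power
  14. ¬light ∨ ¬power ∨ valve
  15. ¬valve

Case valve = True:
  Clause (¬valve) is falsified — contradiction.
Case valve = False:
  (¬safe ∨ valve) forces safe = False.
  Clause (safe ∨ valve) is falsified — contradiction.
Both cases fail, so the formula is unsatisfiable.

Unsatisfiable — no assignment works.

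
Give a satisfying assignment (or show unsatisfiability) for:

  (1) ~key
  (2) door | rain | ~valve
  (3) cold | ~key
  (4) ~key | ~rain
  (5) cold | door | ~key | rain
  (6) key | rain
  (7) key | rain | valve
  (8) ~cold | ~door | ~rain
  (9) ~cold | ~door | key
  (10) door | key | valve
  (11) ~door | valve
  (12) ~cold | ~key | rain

valve = True, cold = True, rain = True, key = False, door = False

Unit clause (~key) forces key = False.
In (key | rain) only rain is left, so rain = True.
Try valve = False:
  (door | key | valve) forces door = True.
  clause (~door | valve) is falsified — backtrack.
So valve = True.
Set cold = True.
  then (~cold | ~door | ~rain) forces door = False.
All clauses satisfied.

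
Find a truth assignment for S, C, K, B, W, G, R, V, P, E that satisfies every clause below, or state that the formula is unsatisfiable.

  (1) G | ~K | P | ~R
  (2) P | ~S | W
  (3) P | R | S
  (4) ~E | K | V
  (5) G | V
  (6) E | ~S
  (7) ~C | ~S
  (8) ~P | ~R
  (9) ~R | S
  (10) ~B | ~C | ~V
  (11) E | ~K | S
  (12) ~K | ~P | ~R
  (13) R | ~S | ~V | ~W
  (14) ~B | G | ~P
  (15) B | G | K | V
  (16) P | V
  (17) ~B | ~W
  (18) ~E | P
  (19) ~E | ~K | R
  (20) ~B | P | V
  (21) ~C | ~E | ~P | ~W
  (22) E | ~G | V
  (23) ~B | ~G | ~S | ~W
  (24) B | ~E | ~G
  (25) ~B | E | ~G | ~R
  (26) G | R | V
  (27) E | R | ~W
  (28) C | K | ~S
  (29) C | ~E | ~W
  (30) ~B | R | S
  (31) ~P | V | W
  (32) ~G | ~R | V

Set S = False.
  then (~R | S) forces R = False.
  then (~B | R | S) forces B = False.
  then (P | R | S) forces P = True.
Set C = False.
Set K = False.
Try W = True:
  (E | R | ~W) forces E = True.
  clause (C | ~E | ~W) is falsified — backtrack.
So W = False.
  then (~P | V | W) forces V = True.
Set G = True.
  then (B | ~E | ~G) forces E = False.
All clauses satisfied.

S: False; C: False; K: False; B: False; W: False; G: True; R: False; V: True; P: True; E: False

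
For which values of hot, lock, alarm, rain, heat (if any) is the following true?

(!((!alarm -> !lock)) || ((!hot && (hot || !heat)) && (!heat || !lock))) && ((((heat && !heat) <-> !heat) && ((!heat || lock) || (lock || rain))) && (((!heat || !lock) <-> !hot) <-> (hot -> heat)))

hot: True, lock: True, alarm: False, rain: False, heat: True

  !((!alarm -> !lock)) || ((!hot && (hot || !heat)) && (!heat || !lock)) = True
    !((!alarm -> !lock)) = True
      !alarm -> !lock = False
        !alarm = True
        !lock = False
    (!hot && (hot || !heat)) && (!heat || !lock) = False
      !hot && (hot || !heat) = False
        !hot = False
        hot || !heat = True
          !heat = False
      !heat || !lock = False
        !heat = False
        !lock = False
  (((heat && !heat) <-> !heat) && ((!heat || lock) || (lock || rain))) && (((!heat || !lock) <-> !hot) <-> (hot -> heat)) = True
    ((heat && !heat) <-> !heat) && ((!heat || lock) || (lock || rain)) = True
      (heat && !heat) <-> !heat = True
        heat && !heat = False
          !heat = False
        !heat = False
      (!heat || lock) || (lock || rain) = True
        !heat || lock = True
          !heat = False
        lock || rain = True
    ((!heat || !lock) <-> !hot) <-> (hot -> heat) = True
      (!heat || !lock) <-> !hot = True
        !heat || !lock = False
          !heat = False
          !lock = False
        !hot = False
      hot -> heat = True
Both conjuncts True, so the formula holds.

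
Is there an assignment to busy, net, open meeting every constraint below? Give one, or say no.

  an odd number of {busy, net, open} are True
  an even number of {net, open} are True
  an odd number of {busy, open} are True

busy=T, net=F, open=F

{busy, net, open}: 1 true → odd ✓
{net, open}: 0 true → even ✓
{busy, open}: 1 true → odd ✓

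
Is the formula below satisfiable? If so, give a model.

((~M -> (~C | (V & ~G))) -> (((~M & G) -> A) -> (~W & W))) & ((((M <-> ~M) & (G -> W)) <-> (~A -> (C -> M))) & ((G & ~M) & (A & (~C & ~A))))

Case A = True: the conjunct ~A is False.
Case A = False: the conjunct A is False.
Both cases fail — unsatisfiable.

The formula is unsatisfiable.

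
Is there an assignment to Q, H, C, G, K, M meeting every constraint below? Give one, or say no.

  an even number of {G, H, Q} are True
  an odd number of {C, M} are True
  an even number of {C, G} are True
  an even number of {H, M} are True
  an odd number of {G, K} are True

Q: True, H: True, C: False, G: False, K: True, M: True

{G, H, Q}: 2 true → even ✓
{C, M}: 1 true → odd ✓
{C, G}: 0 true → even ✓
{H, M}: 2 true → even ✓
{G, K}: 1 true → odd ✓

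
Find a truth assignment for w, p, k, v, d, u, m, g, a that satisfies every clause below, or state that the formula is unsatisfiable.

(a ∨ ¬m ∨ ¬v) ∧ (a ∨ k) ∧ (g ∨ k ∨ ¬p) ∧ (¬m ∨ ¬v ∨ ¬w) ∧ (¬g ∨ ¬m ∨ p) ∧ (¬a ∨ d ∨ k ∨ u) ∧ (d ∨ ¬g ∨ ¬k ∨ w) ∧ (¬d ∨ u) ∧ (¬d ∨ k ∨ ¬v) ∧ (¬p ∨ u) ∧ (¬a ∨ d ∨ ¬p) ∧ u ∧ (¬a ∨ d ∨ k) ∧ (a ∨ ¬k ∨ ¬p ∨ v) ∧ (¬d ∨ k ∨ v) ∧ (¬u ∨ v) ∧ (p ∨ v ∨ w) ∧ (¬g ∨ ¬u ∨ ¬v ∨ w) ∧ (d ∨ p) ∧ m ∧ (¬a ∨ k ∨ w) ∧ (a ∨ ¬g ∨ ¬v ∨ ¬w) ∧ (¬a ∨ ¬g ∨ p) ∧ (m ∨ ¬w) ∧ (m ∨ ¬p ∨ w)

w = False, p = True, k = True, v = True, d = True, u = True, m = True, g = False, a = True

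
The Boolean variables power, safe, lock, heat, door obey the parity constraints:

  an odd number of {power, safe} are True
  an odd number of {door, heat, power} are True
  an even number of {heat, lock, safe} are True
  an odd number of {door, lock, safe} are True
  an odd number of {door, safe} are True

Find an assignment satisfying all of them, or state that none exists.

power = False, safe = True, lock = False, heat = True, door = False

{power, safe}: 1 true → odd ✓
{door, heat, power}: 1 true → odd ✓
{heat, lock, safe}: 2 true → even ✓
{door, lock, safe}: 1 true → odd ✓
{door, safe}: 1 true → odd ✓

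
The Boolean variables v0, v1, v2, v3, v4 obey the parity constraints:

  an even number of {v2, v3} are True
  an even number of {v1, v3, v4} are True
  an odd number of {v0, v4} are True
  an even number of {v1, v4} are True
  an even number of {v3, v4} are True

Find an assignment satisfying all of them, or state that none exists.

v0=T; v1=F; v2=F; v3=F; v4=F

{v2, v3}: 0 true → even ✓
{v1, v3, v4}: 0 true → even ✓
{v0, v4}: 1 true → odd ✓
{v1, v4}: 0 true → even ✓
{v3, v4}: 0 true → even ✓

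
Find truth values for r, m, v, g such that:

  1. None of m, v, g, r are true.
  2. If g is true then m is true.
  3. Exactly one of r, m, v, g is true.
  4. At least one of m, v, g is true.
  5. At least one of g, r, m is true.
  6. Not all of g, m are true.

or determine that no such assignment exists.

Case m = True:
  Constraint (1) is violated (m=T) — contradiction.
Case m = False:
  (1) forces v = False.
  (1) forces g = False.
  Constraint (4) is violated (m=F, v=F, g=F) — contradiction.
Both cases fail — unsatisfiable.

UNSATISFIABLE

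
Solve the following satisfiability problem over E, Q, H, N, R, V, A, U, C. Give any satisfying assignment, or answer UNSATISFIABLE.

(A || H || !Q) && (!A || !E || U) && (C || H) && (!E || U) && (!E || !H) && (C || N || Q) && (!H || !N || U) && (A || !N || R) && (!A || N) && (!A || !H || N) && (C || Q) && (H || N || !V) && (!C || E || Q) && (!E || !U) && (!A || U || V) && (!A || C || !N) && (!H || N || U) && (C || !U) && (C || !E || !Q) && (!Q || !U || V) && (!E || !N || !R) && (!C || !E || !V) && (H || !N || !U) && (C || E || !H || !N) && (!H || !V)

E = False, Q = True, H = False, N = True, R = True, V = True, A = True, U = False, C = True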